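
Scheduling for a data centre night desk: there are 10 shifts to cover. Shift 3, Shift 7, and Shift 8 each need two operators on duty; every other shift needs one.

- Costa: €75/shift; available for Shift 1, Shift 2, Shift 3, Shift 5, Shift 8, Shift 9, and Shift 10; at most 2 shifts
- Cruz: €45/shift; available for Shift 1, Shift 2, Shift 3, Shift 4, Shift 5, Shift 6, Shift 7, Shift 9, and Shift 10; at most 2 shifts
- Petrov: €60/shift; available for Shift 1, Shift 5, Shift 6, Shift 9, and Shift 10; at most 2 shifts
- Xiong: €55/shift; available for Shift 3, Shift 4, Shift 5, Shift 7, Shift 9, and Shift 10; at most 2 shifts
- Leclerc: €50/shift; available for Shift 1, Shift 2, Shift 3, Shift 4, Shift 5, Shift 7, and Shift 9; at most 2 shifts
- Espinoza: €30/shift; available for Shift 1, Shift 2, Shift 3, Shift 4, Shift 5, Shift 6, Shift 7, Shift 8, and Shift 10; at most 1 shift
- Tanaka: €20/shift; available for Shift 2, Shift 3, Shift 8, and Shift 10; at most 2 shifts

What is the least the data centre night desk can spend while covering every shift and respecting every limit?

€640

Picking the cheapest available operator for each shift independently would cost €380, but that ignores the shift limits.
An optimal schedule: Shift 1→Costa, Shift 2→Leclerc, Shift 3→Xiong+Tanaka, Shift 4→Cruz, Shift 5→Petrov, Shift 6→Cruz, Shift 7→Xiong+Leclerc, Shift 8→Costa+Espinoza, Shift 9→Petrov, Shift 10→Tanaka.
Total: 75 + 50 + 55 + 20 + 45 + 60 + 45 + 55 + 50 + 75 + 30 + 60 + 20 = €640.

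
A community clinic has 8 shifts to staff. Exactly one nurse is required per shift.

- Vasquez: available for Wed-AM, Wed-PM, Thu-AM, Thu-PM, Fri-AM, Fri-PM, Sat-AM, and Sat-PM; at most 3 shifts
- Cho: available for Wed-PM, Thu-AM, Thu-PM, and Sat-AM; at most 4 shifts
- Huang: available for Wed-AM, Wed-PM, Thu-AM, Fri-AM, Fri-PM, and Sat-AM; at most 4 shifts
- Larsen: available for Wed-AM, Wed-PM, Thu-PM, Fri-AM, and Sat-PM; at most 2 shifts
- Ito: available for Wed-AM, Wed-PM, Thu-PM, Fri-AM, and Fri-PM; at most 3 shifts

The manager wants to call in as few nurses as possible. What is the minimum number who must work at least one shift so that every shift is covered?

3

8 slots to fill and no one can take more than 4, so at least ⌈8/4⌉ = 2 nurses are needed.
No set of 2 nurses can cover every shift (each such set leaves at least one shift with no one available or exceeds a cap).
Vasquez, Cho, and Huang alone can cover everything: Wed-AM→Vasquez, Wed-PM→Cho, Thu-AM→Cho, Thu-PM→Vasquez, Fri-AM→Huang, Fri-PM→Huang, Sat-AM→Cho, Sat-PM→Vasquez.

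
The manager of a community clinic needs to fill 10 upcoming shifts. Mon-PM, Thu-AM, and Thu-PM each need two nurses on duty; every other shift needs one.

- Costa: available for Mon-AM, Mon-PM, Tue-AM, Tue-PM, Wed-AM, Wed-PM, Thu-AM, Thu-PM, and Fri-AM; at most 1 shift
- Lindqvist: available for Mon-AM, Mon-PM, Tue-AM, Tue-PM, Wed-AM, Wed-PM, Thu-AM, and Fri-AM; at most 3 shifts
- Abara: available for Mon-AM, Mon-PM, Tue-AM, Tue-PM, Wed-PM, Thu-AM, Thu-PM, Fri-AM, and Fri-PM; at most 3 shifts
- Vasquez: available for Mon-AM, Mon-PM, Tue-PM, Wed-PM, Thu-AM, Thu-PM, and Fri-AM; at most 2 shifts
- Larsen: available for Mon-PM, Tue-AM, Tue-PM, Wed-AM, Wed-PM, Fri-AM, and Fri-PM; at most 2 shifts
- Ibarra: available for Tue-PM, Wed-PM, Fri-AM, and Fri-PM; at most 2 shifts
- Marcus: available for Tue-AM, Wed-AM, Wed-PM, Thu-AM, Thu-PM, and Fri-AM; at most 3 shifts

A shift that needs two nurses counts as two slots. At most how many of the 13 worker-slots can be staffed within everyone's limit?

13

Total capacity across all nurses is 1+3+3+2+2+2+3 = 16, and 13 slots are needed, so at most 13 can be filled.
An assignment achieving 13: Mon-AM→Costa, Mon-PM→Lindqvist+Abara, Tue-AM→Lindqvist, Tue-PM→Larsen, Wed-AM→Lindqvist, Wed-PM→Larsen, Thu-AM→Vasquez+Marcus, Thu-PM→Abara+Vasquez, Fri-AM→Ibarra, Fri-PM→Abara.
Loads: Costa 1/1, Lindqvist 3/3, Abara 3/3, Vasquez 2/2, Larsen 2/2, Ibarra 1/2, Marcus 1/3.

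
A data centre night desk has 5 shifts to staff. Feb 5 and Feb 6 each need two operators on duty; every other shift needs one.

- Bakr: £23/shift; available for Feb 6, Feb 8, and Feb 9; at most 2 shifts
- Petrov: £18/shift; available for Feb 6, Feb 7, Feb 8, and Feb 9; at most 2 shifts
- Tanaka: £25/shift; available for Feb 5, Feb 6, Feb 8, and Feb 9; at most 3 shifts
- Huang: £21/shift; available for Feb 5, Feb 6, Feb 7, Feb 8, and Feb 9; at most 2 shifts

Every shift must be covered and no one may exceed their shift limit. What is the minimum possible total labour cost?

Feb 5 can only be covered by Tanaka and Huang, so that assignment is forced.
Picking the cheapest available operator for each shift independently would cost £139, but that ignores the shift limits.
An optimal schedule: Feb 5→Huang+Tanaka, Feb 6→Huang+Bakr, Feb 7→Petrov, Feb 8→Petrov, Feb 9→Bakr.
Total: 21 + 25 + 21 + 23 + 18 + 18 + 23 = £149.

£149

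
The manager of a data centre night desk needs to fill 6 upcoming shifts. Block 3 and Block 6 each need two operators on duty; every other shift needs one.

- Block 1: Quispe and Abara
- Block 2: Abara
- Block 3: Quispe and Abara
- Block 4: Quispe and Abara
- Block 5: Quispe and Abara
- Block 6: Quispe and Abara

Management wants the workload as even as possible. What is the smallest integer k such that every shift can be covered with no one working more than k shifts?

With 2 operators and 8 worker-slots to fill, someone must work at least ⌈8/2⌉ = 4 shifts, so k ≥ 4.
k = 4 works: Block 1→Quispe, Block 2→Abara, Block 3→Quispe+Abara, Block 4→Quispe, Block 5→Abara, Block 6→Quispe+Abara.
Loads: Quispe 4, Abara 4 — all ≤ 4.

4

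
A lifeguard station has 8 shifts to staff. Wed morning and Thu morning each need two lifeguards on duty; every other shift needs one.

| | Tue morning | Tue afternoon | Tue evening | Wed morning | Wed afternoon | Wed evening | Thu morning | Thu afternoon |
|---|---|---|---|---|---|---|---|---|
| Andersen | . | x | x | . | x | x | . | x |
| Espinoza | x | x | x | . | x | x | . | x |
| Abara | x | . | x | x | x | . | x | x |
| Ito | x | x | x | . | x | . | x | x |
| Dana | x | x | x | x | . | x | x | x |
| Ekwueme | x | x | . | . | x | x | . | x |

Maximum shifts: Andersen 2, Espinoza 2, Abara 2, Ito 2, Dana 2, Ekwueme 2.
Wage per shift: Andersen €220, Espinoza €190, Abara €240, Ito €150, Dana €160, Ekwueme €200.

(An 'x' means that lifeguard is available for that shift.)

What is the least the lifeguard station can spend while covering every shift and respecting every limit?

Wed morning can only be covered by Abara and Dana, so that assignment is forced.
Picking the cheapest available lifeguard for each shift independently would cost €1620, but that ignores the shift limits.
An optimal schedule: Tue morning→Ito, Tue afternoon→Espinoza, Tue evening→Andersen, Wed morning→Dana+Abara, Wed afternoon→Ekwueme, Wed evening→Espinoza, Thu morning→Ito+Dana, Thu afternoon→Ekwueme.
Total: 150 + 190 + 220 + 160 + 240 + 200 + 190 + 150 + 160 + 200 = €1860.

€1860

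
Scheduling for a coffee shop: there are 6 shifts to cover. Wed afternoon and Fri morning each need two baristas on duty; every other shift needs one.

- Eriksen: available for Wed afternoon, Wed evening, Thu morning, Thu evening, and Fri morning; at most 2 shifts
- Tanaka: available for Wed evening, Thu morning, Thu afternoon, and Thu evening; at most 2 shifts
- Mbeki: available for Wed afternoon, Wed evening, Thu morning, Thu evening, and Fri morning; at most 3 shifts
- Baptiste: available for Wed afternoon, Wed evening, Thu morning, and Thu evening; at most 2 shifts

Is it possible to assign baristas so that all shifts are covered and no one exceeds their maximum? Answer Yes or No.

Thu afternoon can only be covered by Tanaka, so that assignment is forced.
Fri morning can only be covered by Eriksen and Mbeki, so that assignment is forced.
One valid schedule: Wed afternoon→Eriksen+Mbeki, Wed evening→Tanaka, Thu morning→Mbeki, Thu afternoon→Tanaka, Thu evening→Baptiste, Fri morning→Eriksen+Mbeki.
Loads: Eriksen 2/2, Tanaka 2/2, Mbeki 3/3, Baptiste 1/2 — all within limits.

Yes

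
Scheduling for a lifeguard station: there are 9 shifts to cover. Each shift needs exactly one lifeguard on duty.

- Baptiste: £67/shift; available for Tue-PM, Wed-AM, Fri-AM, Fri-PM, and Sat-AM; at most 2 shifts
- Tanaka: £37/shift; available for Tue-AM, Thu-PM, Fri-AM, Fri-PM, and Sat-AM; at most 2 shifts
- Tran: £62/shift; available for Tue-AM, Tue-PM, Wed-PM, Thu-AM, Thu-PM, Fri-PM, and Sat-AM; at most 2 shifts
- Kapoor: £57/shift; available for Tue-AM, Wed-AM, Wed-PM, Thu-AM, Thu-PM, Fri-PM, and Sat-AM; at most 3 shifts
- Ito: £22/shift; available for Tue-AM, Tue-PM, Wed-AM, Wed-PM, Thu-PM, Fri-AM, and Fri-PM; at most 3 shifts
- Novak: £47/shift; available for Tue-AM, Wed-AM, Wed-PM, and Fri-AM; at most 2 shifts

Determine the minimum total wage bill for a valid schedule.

Picking the cheapest available lifeguard for each shift independently would cost £248, but that ignores the shift limits.
An optimal schedule: Tue-AM→Novak, Tue-PM→Ito, Wed-AM→Ito, Wed-PM→Ito, Thu-AM→Kapoor, Thu-PM→Tanaka, Fri-AM→Novak, Fri-PM→Kapoor, Sat-AM→Tanaka.
Total: 47 + 22 + 22 + 22 + 57 + 37 + 47 + 57 + 37 = £348.

£348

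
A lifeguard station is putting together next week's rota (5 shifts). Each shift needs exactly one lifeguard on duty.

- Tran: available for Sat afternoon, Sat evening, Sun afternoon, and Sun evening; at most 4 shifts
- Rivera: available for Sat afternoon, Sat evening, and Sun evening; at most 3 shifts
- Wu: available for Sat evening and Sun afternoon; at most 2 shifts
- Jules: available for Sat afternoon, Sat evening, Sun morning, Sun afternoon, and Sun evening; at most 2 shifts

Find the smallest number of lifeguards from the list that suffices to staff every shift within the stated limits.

2

5 slots to fill and no one can take more than 4, so at least ⌈5/4⌉ = 2 lifeguards are needed.
Tran and Jules alone can cover everything: Sat afternoon→Tran, Sat evening→Tran, Sun morning→Jules, Sun afternoon→Tran, Sun evening→Tran.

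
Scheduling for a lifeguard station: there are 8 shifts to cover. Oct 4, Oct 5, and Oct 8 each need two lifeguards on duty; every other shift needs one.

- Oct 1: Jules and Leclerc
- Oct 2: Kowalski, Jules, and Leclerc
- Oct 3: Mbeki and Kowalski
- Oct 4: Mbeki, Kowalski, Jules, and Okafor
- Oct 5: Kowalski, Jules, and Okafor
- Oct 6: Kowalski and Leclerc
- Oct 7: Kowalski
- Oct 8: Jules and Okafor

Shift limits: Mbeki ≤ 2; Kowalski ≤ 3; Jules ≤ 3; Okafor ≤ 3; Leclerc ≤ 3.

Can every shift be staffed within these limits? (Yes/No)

Oct 7 can only be covered by Kowalski, so that assignment is forced.
Oct 8 can only be covered by Jules and Okafor, so that assignment is forced.
One valid schedule: Oct 1→Jules, Oct 2→Kowalski, Oct 3→Mbeki, Oct 4→Mbeki+Okafor, Oct 5→Jules+Okafor, Oct 6→Kowalski, Oct 7→Kowalski, Oct 8→Jules+Okafor.
Loads: Mbeki 2/2, Kowalski 3/3, Jules 3/3, Okafor 3/3, Leclerc 0/3 — all within limits.

Yes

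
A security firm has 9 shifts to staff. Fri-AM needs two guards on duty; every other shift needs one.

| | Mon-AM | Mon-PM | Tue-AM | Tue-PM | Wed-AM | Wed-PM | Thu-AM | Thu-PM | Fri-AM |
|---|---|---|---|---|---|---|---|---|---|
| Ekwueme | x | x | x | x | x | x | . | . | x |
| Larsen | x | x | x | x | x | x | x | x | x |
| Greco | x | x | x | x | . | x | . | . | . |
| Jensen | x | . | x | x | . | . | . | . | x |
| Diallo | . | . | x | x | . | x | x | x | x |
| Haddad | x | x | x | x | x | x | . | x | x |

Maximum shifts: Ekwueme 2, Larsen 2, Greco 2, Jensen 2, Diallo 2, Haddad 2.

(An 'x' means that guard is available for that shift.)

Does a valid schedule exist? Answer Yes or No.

One valid schedule: Mon-AM→Greco, Mon-PM→Ekwueme, Tue-AM→Jensen, Tue-PM→Jensen, Wed-AM→Ekwueme, Wed-PM→Greco, Thu-AM→Larsen, Thu-PM→Larsen, Fri-AM→Diallo+Haddad.
Loads: Ekwueme 2/2, Larsen 2/2, Greco 2/2, Jensen 2/2, Diallo 1/2, Haddad 1/2 — all within limits.

Yes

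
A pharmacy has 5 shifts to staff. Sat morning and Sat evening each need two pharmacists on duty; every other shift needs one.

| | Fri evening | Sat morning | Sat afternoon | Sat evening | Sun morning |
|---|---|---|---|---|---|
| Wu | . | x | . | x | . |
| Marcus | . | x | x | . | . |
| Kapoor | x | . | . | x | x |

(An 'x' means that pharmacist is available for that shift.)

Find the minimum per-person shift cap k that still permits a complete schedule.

With 3 pharmacists and 7 worker-slots to fill, someone must work at least ⌈7/3⌉ = 3 shifts, so k ≥ 3.
k = 3 works: Fri evening→Kapoor, Sat morning→Wu+Marcus, Sat afternoon→Marcus, Sat evening→Wu+Kapoor, Sun morning→Kapoor.
Loads: Wu 2, Marcus 2, Kapoor 3 — all ≤ 3.

3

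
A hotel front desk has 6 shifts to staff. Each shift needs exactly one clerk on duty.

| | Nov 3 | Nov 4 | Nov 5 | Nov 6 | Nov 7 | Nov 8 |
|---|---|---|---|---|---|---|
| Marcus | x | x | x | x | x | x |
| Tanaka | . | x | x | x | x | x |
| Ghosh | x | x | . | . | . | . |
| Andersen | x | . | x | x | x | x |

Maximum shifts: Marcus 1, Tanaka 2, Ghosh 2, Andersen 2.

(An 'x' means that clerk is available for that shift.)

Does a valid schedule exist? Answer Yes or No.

Yes

One valid schedule: Nov 3→Marcus, Nov 4→Ghosh, Nov 5→Tanaka, Nov 6→Tanaka, Nov 7→Andersen, Nov 8→Andersen.
Loads: Marcus 1/1, Tanaka 2/2, Ghosh 1/2, Andersen 2/2 — all within limits.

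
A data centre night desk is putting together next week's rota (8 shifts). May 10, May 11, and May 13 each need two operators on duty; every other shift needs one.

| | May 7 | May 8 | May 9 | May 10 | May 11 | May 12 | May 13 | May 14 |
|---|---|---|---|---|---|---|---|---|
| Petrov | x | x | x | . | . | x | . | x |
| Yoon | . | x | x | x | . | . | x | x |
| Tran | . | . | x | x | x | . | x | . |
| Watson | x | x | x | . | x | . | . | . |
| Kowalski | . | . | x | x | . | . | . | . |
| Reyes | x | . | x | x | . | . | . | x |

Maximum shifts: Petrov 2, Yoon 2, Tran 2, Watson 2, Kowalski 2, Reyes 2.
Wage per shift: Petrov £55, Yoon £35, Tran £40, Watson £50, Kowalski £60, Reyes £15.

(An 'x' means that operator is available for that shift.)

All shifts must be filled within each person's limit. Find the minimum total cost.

£450

May 11 can only be covered by Tran and Watson, so that assignment is forced.
May 12 can only be covered by Petrov, so that assignment is forced.
May 13 can only be covered by Yoon and Tran, so that assignment is forced.
Picking the cheapest available operator for each shift independently would cost £350, but that ignores the shift limits.
An optimal schedule: May 7→Petrov, May 8→Yoon, May 9→Watson, May 10→Kowalski+Reyes, May 11→Tran+Watson, May 12→Petrov, May 13→Yoon+Tran, May 14→Reyes.
Total: 55 + 35 + 50 + 60 + 15 + 40 + 50 + 55 + 35 + 40 + 15 = £450.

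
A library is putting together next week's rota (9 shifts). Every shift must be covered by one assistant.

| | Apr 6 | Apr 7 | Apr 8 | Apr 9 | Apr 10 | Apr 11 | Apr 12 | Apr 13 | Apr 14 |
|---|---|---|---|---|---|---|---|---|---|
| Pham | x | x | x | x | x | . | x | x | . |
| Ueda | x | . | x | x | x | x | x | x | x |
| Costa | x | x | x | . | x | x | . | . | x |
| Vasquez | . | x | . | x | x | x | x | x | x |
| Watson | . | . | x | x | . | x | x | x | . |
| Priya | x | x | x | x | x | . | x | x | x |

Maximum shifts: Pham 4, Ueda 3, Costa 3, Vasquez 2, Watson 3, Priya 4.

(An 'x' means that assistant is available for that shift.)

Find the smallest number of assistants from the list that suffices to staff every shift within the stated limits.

3

9 slots to fill and no one can take more than 4, so at least ⌈9/4⌉ = 3 assistants are needed.
Pham, Ueda, and Costa alone can cover everything: Apr 6→Ueda, Apr 7→Pham, Apr 8→Costa, Apr 9→Pham, Apr 10→Costa, Apr 11→Ueda, Apr 12→Pham, Apr 13→Pham, Apr 14→Ueda.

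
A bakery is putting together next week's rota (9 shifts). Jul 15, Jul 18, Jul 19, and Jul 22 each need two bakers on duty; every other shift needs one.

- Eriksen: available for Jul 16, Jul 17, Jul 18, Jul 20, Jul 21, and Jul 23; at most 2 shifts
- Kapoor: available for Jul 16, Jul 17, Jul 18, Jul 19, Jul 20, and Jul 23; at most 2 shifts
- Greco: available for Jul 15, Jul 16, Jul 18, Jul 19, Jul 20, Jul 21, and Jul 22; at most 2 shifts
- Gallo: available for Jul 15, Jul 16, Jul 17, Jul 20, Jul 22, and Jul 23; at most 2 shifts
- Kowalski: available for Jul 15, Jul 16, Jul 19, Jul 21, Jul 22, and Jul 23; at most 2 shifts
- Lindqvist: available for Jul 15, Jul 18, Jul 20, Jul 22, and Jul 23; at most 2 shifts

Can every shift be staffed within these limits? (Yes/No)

Total capacity is 2+2+2+2+2+2 = 12 but 13 worker-slots are needed — infeasible.

No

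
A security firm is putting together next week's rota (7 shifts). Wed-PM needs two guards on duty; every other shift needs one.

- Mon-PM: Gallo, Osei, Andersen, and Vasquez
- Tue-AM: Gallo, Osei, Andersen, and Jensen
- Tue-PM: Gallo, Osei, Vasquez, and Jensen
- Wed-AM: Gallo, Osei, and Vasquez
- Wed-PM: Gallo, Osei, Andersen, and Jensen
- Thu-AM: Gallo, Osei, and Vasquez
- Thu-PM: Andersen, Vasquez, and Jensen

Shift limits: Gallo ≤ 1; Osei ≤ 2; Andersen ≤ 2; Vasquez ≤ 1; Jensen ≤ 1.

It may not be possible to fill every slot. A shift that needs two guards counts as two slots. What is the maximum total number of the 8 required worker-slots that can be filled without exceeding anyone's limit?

Total capacity across all guards is 1+2+2+1+1 = 7, and 8 slots are needed, so at most 7 can be filled.
An assignment achieving 7: Mon-PM→Osei, Tue-AM→Andersen, Tue-PM→Vasquez, Wed-AM→Gallo, Wed-PM→Jensen, Thu-AM→Osei, Thu-PM→Andersen.
Loads: Gallo 1/1, Osei 2/2, Andersen 2/2, Vasquez 1/1, Jensen 1/1.

7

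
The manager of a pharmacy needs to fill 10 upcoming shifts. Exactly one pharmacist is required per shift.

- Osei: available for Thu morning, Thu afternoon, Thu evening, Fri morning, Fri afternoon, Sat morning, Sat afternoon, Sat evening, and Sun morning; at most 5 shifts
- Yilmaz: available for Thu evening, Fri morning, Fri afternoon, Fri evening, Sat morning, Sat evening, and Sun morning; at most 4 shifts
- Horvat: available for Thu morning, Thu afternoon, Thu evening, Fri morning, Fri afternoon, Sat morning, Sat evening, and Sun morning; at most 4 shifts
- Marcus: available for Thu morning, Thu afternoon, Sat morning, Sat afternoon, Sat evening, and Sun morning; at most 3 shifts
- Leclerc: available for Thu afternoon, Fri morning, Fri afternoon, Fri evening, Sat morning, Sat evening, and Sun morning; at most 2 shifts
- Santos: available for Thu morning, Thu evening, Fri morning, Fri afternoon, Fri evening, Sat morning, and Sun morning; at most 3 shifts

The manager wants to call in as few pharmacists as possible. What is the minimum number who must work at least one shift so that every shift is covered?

3

10 slots to fill and no one can take more than 5, so at least ⌈10/5⌉ = 2 pharmacists are needed.
Any 2 pharmacists together have capacity at most 5+4 = 9 < 10 slots, so 2 can never suffice.
Osei, Yilmaz, and Horvat alone can cover everything: Thu morning→Osei, Thu afternoon→Osei, Thu evening→Osei, Fri morning→Osei, Fri afternoon→Yilmaz, Fri evening→Yilmaz, Sat morning→Yilmaz, Sat afternoon→Osei, Sat evening→Yilmaz, Sun morning→Horvat.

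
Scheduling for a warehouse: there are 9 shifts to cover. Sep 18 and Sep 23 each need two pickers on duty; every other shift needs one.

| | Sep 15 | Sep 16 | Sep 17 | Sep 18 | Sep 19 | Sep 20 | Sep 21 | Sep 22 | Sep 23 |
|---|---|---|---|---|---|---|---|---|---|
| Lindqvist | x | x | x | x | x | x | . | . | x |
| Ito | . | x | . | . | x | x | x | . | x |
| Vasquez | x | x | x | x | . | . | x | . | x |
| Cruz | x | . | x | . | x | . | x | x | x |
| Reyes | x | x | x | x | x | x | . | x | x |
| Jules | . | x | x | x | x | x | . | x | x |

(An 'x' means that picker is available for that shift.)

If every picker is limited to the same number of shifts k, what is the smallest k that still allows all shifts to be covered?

With 6 pickers and 11 worker-slots to fill, someone must work at least ⌈11/6⌉ = 2 shifts, so k ≥ 2.
k = 2 works: Sep 15→Lindqvist, Sep 16→Ito, Sep 17→Vasquez, Sep 18→Vasquez+Reyes, Sep 19→Cruz, Sep 20→Lindqvist, Sep 21→Ito, Sep 22→Cruz, Sep 23→Reyes+Jules.
Loads: Lindqvist 2, Ito 2, Vasquez 2, Cruz 2, Reyes 2, Jules 1 — all ≤ 2.

2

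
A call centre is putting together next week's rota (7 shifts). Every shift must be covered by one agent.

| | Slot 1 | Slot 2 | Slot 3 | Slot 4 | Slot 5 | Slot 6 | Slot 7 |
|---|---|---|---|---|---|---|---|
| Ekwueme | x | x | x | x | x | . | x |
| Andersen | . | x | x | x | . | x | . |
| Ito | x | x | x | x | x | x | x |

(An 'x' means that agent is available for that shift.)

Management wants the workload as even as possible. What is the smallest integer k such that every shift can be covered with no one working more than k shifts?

With 3 agents and 7 worker-slots to fill, someone must work at least ⌈7/3⌉ = 3 shifts, so k ≥ 3.
k = 3 works: Slot 1→Ekwueme, Slot 2→Andersen, Slot 3→Andersen, Slot 4→Ito, Slot 5→Ekwueme, Slot 6→Andersen, Slot 7→Ekwueme.
Loads: Ekwueme 3, Andersen 3, Ito 1 — all ≤ 3.

3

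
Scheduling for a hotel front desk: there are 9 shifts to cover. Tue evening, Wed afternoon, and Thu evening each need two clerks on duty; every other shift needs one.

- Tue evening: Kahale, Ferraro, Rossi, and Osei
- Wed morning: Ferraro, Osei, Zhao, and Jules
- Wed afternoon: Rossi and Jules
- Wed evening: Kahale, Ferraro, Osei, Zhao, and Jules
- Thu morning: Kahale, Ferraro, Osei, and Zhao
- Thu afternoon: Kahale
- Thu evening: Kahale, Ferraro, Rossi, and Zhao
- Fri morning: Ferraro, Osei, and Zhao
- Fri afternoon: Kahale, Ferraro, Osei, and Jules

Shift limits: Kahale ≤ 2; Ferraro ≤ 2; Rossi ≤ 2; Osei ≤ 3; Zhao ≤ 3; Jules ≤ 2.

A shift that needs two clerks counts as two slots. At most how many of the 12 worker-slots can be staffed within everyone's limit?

Total capacity across all clerks is 2+2+2+3+3+2 = 14, and 12 slots are needed, so at most 12 can be filled.
An assignment achieving 12: Tue evening→Kahale+Ferraro, Wed morning→Osei, Wed afternoon→Rossi+Jules, Wed evening→Zhao, Thu morning→Osei, Thu afternoon→Kahale, Thu evening→Rossi+Zhao, Fri morning→Ferraro, Fri afternoon→Osei.
Loads: Kahale 2/2, Ferraro 2/2, Rossi 2/2, Osei 3/3, Zhao 2/3, Jules 1/2.

12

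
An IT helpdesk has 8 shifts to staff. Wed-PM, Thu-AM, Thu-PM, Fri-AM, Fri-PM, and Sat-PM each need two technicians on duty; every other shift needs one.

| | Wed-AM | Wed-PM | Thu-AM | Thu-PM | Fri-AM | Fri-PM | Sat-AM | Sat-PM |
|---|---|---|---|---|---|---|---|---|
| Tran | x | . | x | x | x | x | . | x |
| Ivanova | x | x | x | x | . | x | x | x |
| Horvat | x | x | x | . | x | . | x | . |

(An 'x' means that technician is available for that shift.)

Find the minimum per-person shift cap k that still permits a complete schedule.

5

With 3 technicians and 14 worker-slots to fill, someone must work at least ⌈14/3⌉ = 5 shifts, so k ≥ 5.
k = 5 works: Wed-AM→Horvat, Wed-PM→Ivanova+Horvat, Thu-AM→Tran+Horvat, Thu-PM→Tran+Ivanova, Fri-AM→Tran+Horvat, Fri-PM→Tran+Ivanova, Sat-AM→Ivanova, Sat-PM→Tran+Ivanova.
Loads: Tran 5, Ivanova 5, Horvat 4 — all ≤ 5.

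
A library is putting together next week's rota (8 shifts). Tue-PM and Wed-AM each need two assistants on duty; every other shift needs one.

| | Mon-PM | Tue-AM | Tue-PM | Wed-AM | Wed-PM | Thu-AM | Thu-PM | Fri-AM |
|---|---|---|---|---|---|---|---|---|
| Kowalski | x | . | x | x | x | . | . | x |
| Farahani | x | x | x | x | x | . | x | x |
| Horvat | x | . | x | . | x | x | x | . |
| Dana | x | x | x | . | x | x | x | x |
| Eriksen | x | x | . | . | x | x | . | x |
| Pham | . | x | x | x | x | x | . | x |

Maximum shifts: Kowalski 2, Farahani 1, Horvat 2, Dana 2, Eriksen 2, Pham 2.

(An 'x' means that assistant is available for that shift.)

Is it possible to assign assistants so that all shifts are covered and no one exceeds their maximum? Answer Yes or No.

Yes

One valid schedule: Mon-PM→Kowalski, Tue-AM→Dana, Tue-PM→Dana+Pham, Wed-AM→Kowalski+Farahani, Wed-PM→Eriksen, Thu-AM→Horvat, Thu-PM→Horvat, Fri-AM→Eriksen.
Loads: Kowalski 2/2, Farahani 1/1, Horvat 2/2, Dana 2/2, Eriksen 2/2, Pham 1/2 — all within limits.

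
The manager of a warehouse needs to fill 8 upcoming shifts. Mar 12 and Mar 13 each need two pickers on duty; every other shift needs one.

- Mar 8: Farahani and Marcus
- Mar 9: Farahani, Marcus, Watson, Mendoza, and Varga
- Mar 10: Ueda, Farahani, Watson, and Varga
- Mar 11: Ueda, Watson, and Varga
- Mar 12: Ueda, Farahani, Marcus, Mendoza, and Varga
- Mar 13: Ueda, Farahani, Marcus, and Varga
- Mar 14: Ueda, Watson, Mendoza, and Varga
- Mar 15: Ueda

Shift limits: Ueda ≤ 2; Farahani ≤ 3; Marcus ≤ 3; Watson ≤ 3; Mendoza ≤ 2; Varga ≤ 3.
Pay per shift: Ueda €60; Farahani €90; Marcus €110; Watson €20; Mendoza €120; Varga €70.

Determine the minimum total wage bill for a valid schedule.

Mar 15 can only be covered by Ueda, so that assignment is forced.
Picking the cheapest available picker for each shift independently would cost €490, but that ignores the shift limits.
An optimal schedule: Mar 8→Farahani, Mar 9→Varga, Mar 10→Watson, Mar 11→Watson, Mar 12→Varga+Farahani, Mar 13→Ueda+Varga, Mar 14→Watson, Mar 15→Ueda.
Total: 90 + 70 + 20 + 20 + 70 + 90 + 60 + 70 + 20 + 60 = €570.

€570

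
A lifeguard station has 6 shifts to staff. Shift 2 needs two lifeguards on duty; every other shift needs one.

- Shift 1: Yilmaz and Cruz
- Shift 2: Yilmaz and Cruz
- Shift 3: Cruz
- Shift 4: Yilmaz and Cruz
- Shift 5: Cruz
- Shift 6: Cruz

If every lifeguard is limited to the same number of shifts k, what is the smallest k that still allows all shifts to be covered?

With 2 lifeguards and 7 worker-slots to fill, someone must work at least ⌈7/2⌉ = 4 shifts, so k ≥ 4.
k = 4 works: Shift 1→Yilmaz, Shift 2→Yilmaz+Cruz, Shift 3→Cruz, Shift 4→Yilmaz, Shift 5→Cruz, Shift 6→Cruz.
Loads: Yilmaz 3, Cruz 4 — all ≤ 4.

4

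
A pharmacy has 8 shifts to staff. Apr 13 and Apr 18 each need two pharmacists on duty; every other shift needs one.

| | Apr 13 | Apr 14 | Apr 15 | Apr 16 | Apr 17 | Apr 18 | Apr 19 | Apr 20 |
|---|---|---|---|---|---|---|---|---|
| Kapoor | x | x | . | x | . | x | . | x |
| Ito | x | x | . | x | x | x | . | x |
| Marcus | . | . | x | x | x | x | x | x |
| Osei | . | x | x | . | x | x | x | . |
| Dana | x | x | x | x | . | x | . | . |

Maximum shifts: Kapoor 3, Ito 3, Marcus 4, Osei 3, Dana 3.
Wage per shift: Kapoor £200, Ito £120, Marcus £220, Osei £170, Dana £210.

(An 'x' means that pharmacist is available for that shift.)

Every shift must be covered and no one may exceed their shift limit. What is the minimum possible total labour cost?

£1680

Picking the cheapest available pharmacist for each shift independently would cost £1430, but that ignores the shift limits.
An optimal schedule: Apr 13→Ito+Kapoor, Apr 14→Osei, Apr 15→Osei, Apr 16→Kapoor, Apr 17→Ito, Apr 18→Kapoor+Dana, Apr 19→Osei, Apr 20→Ito.
Total: 120 + 200 + 170 + 170 + 200 + 120 + 200 + 210 + 170 + 120 = £1680.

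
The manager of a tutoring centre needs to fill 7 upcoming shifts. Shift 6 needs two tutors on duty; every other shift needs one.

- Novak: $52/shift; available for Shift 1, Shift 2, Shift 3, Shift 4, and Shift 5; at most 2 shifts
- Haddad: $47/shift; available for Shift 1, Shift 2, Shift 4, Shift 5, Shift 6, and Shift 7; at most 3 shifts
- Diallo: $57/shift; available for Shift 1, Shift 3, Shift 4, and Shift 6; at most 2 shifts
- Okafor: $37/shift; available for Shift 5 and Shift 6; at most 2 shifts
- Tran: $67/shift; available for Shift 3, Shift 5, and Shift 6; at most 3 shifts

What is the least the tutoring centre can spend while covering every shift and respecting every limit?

Shift 7 can only be covered by Haddad, so that assignment is forced.
Picking the cheapest available tutor for each shift independently would cost $361, but that ignores the shift limits.
An optimal schedule: Shift 1→Haddad, Shift 2→Haddad, Shift 3→Novak, Shift 4→Novak, Shift 5→Okafor, Shift 6→Okafor+Diallo, Shift 7→Haddad.
Total: 47 + 47 + 52 + 52 + 37 + 37 + 57 + 47 = $376.

$376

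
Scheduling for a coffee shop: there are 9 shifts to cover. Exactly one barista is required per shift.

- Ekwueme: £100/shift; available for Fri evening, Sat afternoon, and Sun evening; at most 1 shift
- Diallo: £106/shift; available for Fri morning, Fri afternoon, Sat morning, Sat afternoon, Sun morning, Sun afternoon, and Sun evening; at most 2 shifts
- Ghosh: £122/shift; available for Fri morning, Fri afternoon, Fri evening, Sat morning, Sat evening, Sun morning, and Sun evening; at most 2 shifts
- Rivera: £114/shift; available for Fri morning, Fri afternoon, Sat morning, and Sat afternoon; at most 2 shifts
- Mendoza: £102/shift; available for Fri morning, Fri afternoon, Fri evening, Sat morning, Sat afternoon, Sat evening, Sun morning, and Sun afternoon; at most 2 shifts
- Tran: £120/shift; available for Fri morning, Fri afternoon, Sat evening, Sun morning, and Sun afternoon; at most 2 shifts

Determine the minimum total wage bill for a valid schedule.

£984

Picking the cheapest available barista for each shift independently would cost £912, but that ignores the shift limits.
An optimal schedule: Fri morning→Rivera, Fri afternoon→Tran, Fri evening→Ekwueme, Sat morning→Diallo, Sat afternoon→Rivera, Sat evening→Mendoza, Sun morning→Tran, Sun afternoon→Mendoza, Sun evening→Diallo.
Total: 114 + 120 + 100 + 106 + 114 + 102 + 120 + 102 + 106 = £984.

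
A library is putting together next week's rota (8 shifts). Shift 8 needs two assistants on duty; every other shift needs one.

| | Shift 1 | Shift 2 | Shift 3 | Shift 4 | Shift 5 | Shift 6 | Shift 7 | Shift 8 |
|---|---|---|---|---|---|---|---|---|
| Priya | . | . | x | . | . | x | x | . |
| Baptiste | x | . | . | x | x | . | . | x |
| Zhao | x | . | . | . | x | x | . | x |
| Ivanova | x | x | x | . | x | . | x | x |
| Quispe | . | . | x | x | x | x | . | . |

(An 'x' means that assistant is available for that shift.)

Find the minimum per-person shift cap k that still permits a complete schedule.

2

With 5 assistants and 9 worker-slots to fill, someone must work at least ⌈9/5⌉ = 2 shifts, so k ≥ 2.
k = 2 works: Shift 1→Baptiste, Shift 2→Ivanova, Shift 3→Priya, Shift 4→Baptiste, Shift 5→Quispe, Shift 6→Zhao, Shift 7→Priya, Shift 8→Zhao+Ivanova.
Loads: Priya 2, Baptiste 2, Zhao 2, Ivanova 2, Quispe 1 — all ≤ 2.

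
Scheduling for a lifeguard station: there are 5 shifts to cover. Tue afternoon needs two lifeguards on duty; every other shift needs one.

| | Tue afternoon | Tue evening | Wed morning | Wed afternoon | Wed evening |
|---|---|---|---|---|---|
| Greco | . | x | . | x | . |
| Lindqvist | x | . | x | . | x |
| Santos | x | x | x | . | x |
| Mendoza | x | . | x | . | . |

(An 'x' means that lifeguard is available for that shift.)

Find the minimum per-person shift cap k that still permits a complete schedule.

With 4 lifeguards and 6 worker-slots to fill, someone must work at least ⌈6/4⌉ = 2 shifts, so k ≥ 2.
k = 2 works: Tue afternoon→Lindqvist+Santos, Tue evening→Greco, Wed morning→Santos, Wed afternoon→Greco, Wed evening→Lindqvist.
Loads: Greco 2, Lindqvist 2, Santos 2, Mendoza 0 — all ≤ 2.

2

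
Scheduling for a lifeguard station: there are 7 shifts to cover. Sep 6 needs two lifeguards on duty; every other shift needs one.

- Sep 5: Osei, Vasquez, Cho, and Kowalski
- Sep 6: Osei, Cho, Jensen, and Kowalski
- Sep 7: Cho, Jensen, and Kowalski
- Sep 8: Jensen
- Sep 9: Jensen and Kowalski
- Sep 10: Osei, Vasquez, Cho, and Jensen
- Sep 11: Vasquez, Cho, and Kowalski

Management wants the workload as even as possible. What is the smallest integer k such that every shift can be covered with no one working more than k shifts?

2

With 5 lifeguards and 8 worker-slots to fill, someone must work at least ⌈8/5⌉ = 2 shifts, so k ≥ 2.
k = 2 works: Sep 5→Osei, Sep 6→Cho+Kowalski, Sep 7→Cho, Sep 8→Jensen, Sep 9→Jensen, Sep 10→Osei, Sep 11→Vasquez.
Loads: Osei 2, Vasquez 1, Cho 2, Jensen 2, Kowalski 1 — all ≤ 2.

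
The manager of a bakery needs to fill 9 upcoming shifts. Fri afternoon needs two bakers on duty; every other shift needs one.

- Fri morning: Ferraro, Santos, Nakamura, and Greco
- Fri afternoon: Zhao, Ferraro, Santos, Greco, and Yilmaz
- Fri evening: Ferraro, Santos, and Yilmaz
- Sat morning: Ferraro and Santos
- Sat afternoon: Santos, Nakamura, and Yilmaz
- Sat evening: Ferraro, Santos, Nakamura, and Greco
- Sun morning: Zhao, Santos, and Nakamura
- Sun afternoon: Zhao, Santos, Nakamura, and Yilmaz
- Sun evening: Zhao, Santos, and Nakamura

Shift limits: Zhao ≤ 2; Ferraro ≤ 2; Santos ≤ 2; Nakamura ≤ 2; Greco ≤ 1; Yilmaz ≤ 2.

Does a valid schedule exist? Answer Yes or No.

Yes

One valid schedule: Fri morning→Santos, Fri afternoon→Greco+Yilmaz, Fri evening→Ferraro, Sat morning→Ferraro, Sat afternoon→Santos, Sat evening→Nakamura, Sun morning→Zhao, Sun afternoon→Nakamura, Sun evening→Zhao.
Loads: Zhao 2/2, Ferraro 2/2, Santos 2/2, Nakamura 2/2, Greco 1/1, Yilmaz 1/2 — all within limits.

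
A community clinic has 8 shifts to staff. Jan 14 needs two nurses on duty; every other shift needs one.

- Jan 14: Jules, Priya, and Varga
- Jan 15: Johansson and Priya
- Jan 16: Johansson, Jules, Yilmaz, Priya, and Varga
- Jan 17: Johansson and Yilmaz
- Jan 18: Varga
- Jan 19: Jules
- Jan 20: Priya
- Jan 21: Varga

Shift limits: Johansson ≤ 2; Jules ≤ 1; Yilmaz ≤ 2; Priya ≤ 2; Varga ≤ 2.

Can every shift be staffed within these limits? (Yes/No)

No

Total capacity is 9 and 9 slots are needed, so capacity alone doesn't rule it out.
Shifts {Jan 14, Jan 18, Jan 19, Jan 21} need 5 worker-slots in total, but the nurses available for any of those shifts (Jules, Priya, and Varga) can supply at most 4 among them. So no valid schedule exists.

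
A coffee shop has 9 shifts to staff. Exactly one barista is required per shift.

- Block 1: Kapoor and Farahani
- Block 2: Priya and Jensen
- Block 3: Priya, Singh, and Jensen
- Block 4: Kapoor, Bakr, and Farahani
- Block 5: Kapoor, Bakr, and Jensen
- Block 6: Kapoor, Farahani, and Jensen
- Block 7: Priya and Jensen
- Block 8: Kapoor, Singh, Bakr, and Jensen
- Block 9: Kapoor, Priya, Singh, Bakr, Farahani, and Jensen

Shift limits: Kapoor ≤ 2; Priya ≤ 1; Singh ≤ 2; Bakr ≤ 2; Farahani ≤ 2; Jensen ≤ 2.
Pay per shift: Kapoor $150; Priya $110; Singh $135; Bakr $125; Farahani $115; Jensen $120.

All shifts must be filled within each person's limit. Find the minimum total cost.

$1100

Picking the cheapest available barista for each shift independently would cost $1025, but that ignores the shift limits.
An optimal schedule: Block 1→Farahani, Block 2→Priya, Block 3→Jensen, Block 4→Bakr, Block 5→Bakr, Block 6→Farahani, Block 7→Jensen, Block 8→Singh, Block 9→Singh.
Total: 115 + 110 + 120 + 125 + 125 + 115 + 120 + 135 + 135 = $1100.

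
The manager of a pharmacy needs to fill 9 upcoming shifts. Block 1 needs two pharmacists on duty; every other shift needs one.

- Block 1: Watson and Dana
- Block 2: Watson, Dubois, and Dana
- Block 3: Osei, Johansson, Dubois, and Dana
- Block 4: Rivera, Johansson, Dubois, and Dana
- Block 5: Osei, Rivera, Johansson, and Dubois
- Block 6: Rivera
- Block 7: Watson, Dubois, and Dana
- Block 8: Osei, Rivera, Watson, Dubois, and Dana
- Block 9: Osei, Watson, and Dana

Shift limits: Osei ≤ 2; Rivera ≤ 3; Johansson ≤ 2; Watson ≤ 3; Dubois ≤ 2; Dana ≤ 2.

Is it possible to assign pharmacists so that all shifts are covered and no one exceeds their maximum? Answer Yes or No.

Block 1 can only be covered by Watson and Dana, so that assignment is forced.
Block 6 can only be covered by Rivera, so that assignment is forced.
One valid schedule: Block 1→Watson+Dana, Block 2→Watson, Block 3→Osei, Block 4→Rivera, Block 5→Rivera, Block 6→Rivera, Block 7→Watson, Block 8→Dubois, Block 9→Osei.
Loads: Osei 2/2, Rivera 3/3, Johansson 0/2, Watson 3/3, Dubois 1/2, Dana 1/2 — all within limits.

Yes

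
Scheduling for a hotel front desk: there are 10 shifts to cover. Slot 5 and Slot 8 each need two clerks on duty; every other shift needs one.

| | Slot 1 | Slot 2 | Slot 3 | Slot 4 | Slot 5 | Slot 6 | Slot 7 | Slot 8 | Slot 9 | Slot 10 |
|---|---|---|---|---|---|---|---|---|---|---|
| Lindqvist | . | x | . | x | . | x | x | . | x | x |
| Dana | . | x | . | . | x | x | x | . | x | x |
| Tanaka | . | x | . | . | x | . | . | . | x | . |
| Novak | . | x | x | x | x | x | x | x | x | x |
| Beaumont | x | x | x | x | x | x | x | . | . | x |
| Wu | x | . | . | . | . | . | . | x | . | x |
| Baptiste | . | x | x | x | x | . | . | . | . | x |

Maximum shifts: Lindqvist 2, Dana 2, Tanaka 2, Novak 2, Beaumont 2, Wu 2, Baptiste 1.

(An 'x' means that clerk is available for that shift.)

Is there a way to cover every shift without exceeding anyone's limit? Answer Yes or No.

Slot 8 can only be covered by Novak and Wu, so that assignment is forced.
One valid schedule: Slot 1→Beaumont, Slot 2→Tanaka, Slot 3→Novak, Slot 4→Lindqvist, Slot 5→Tanaka+Baptiste, Slot 6→Lindqvist, Slot 7→Dana, Slot 8→Novak+Wu, Slot 9→Dana, Slot 10→Beaumont.
Loads: Lindqvist 2/2, Dana 2/2, Tanaka 2/2, Novak 2/2, Beaumont 2/2, Wu 1/2, Baptiste 1/1 — all within limits.

Yes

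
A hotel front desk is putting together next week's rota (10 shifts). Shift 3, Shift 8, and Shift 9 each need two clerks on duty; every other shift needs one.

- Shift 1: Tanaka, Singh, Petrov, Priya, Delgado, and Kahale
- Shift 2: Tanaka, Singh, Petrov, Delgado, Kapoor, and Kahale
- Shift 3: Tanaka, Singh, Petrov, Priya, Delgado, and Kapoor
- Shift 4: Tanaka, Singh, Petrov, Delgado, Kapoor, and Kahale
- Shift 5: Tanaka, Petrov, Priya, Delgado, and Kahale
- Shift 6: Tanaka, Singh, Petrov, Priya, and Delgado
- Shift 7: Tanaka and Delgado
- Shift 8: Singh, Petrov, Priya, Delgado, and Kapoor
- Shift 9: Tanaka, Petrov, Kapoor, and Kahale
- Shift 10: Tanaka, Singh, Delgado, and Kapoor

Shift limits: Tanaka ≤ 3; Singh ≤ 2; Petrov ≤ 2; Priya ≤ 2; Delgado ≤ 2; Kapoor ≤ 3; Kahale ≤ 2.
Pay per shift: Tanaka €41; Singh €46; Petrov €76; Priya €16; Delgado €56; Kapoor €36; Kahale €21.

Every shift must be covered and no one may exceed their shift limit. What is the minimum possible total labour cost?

Picking the cheapest available clerk for each shift independently would cost €328, but that ignores the shift limits.
An optimal schedule: Shift 1→Kahale, Shift 2→Kahale, Shift 3→Tanaka+Singh, Shift 4→Kapoor, Shift 5→Priya, Shift 6→Priya, Shift 7→Tanaka, Shift 8→Singh+Delgado, Shift 9→Kapoor+Tanaka, Shift 10→Kapoor.
Total: 21 + 21 + 41 + 46 + 36 + 16 + 16 + 41 + 46 + 56 + 36 + 41 + 36 = €453.

€453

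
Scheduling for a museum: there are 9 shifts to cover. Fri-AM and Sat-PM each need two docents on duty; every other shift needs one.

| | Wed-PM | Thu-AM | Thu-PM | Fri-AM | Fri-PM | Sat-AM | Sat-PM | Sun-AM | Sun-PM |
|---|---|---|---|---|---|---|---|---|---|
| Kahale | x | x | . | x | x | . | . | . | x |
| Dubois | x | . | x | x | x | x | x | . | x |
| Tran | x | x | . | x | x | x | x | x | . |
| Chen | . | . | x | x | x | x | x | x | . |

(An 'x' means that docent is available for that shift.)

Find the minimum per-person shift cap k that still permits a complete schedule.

3

With 4 docents and 11 worker-slots to fill, someone must work at least ⌈11/4⌉ = 3 shifts, so k ≥ 3.
k = 3 works: Wed-PM→Kahale, Thu-AM→Kahale, Thu-PM→Dubois, Fri-AM→Tran+Chen, Fri-PM→Chen, Sat-AM→Dubois, Sat-PM→Dubois+Tran, Sun-AM→Tran, Sun-PM→Kahale.
Loads: Kahale 3, Dubois 3, Tran 3, Chen 2 — all ≤ 3.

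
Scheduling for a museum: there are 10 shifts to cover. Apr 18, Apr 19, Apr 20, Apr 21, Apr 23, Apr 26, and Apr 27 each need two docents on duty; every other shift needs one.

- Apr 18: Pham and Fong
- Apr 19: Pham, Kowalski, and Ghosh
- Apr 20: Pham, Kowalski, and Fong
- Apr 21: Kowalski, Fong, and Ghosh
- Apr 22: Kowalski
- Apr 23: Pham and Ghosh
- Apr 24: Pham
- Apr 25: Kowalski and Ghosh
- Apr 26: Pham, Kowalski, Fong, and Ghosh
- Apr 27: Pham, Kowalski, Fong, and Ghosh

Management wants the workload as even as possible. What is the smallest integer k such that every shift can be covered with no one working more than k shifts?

5

With 4 docents and 17 worker-slots to fill, someone must work at least ⌈17/4⌉ = 5 shifts, so k ≥ 5.
k = 5 works: Apr 18→Pham+Fong, Apr 19→Pham+Kowalski, Apr 20→Pham+Kowalski, Apr 21→Kowalski+Fong, Apr 22→Kowalski, Apr 23→Pham+Ghosh, Apr 24→Pham, Apr 25→Kowalski, Apr 26→Fong+Ghosh, Apr 27→Fong+Ghosh.
Loads: Pham 5, Kowalski 5, Fong 4, Ghosh 3 — all ≤ 5.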